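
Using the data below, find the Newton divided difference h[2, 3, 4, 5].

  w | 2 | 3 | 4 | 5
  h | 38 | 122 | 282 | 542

4

h[2,3] = (122 - 38) / (3 - 2) = 84
h[3,4] = (282 - 122) / (4 - 3) = 160
h[4,5] = (542 - 282) / (5 - 4) = 260
h[2,3,4] = (160 - 84) / (4 - 2) = 38
h[3,4,5] = (260 - 160) / (5 - 3) = 50
h[2,3,4,5] = (50 - 38) / (5 - 2) = 4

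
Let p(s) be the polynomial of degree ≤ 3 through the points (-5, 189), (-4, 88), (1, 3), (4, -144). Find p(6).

Evaluate each Lagrange basis at s = 6:
L_0(6) = (10)·(5)·(2)/[(-1)·(-6)·(-9)] = -50/27
L_1(6) = (11)·(5)·(2)/[(1)·(-5)·(-8)] = 11/4
L_2(6) = (11)·(10)·(2)/[(6)·(5)·(-3)] = -22/9
L_3(6) = (11)·(10)·(5)/[(9)·(8)·(3)] = 275/108
Sum: 189·(-50/27) + 88·(11/4) + 3·(-22/9) + (-144)·(275/108) = -482

-482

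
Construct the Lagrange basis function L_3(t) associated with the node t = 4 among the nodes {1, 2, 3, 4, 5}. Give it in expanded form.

L_3(t) = (t - 1)(t - 2)(t - 3)(t - 5) / [(3)·(2)·(1)·(-1)]
       = (t^4 - 11t^3 + 41t^2 - 61t + 30) / (-6)

L_3(t) = -(1/6)t^4 + (11/6)t^3 - (41/6)t^2 + (61/6)t - 5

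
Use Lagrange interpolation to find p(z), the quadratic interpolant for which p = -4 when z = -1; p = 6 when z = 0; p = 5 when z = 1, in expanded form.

p(z) = -(11/2)z^2 + (9/2)z + 6

Build the Lagrange basis polynomials:
L_0(z) = z(z - 1) / [2] = (1/2)z^2 - (1/2)z
L_1(z) = (z + 1)(z - 1) / [-1] = -z^2 + 1
L_2(z) = (z + 1)z / [2] = (1/2)z^2 + (1/2)z
p(z) = (-4)·L_0 + 6·L_1 + 5·L_2
  (-4)·L_0(z) = -2z^2 + 2z
  6·L_1(z) = -6z^2 + 6
  5·L_2(z) = (5/2)z^2 + (5/2)z
Adding term by term: -(11/2)z^2 + (9/2)z + 6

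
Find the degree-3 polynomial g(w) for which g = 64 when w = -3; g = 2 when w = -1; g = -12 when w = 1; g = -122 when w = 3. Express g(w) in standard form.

Build the Lagrange basis polynomials:
L_0(w) = (w + 1)(w - 1)(w - 3) / [-48] = -(1/48)w^3 + (1/16)w^2 + (1/48)w - 1/16
L_1(w) = (w + 3)(w - 1)(w - 3) / [16] = (1/16)w^3 - (1/16)w^2 - (9/16)w + 9/16
L_2(w) = (w + 3)(w + 1)(w - 3) / [-16] = -(1/16)w^3 - (1/16)w^2 + (9/16)w + 9/16
L_3(w) = (w + 3)(w + 1)(w - 1) / [48] = (1/48)w^3 + (1/16)w^2 - (1/48)w - 1/16
g(w) = 64·L_0 + 2·L_1 + (-12)·L_2 + (-122)·L_3
  64·L_0(w) = -(4/3)w^3 + 4w^2 + (4/3)w - 4
  2·L_1(w) = (1/8)w^3 - (1/8)w^2 - (9/8)w + 9/8
  (-12)·L_2(w) = (3/4)w^3 + (3/4)w^2 - (27/4)w - 27/4
  (-122)·L_3(w) = -(61/24)w^3 - (61/8)w^2 + (61/24)w + 61/8
Adding term by term: -3w^3 - 3w^2 - 4w - 2

g(w) = -3w^3 - 3w^2 - 4w - 2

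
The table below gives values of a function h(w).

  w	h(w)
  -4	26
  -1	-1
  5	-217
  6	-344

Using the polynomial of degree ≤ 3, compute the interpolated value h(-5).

Using Newton's divided-difference form:
h[-4,-1] = (-1 - 26) / (-1 - (-4)) = -9
h[-1,5] = (-217 - (-1)) / (5 - (-1)) = -36
h[5,6] = (-344 - (-217)) / (6 - 5) = -127
h[-4,-1,5] = (-36 - (-9)) / (5 - (-4)) = -3
h[-1,5,6] = (-127 - (-36)) / (6 - (-1)) = -13
h[-4,-1,5,6] = (-13 - (-3)) / (6 - (-4)) = -1
h(-5) = 26 + (-9)·(-1) + (-3)·(-1)·(-4) + (-1)·(-1)·(-4)·(-10) = 63

63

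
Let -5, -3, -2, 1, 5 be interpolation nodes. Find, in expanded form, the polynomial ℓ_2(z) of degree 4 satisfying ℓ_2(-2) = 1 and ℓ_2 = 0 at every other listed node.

ℓ_2(z) = (1/63)z^4 + (2/63)z^3 - (4/9)z^2 - (50/63)z + 25/21

ℓ_2(z) = (z + 5)(z + 3)(z - 1)(z - 5) / [(3)·(1)·(-3)·(-7)]
       = (z^4 + 2z^3 - 28z^2 - 50z + 75) / (63)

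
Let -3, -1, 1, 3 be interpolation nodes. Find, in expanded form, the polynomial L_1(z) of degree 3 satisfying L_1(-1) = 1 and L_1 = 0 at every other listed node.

L_1(z) = (z + 3)(z - 1)(z - 3) / [(2)·(-2)·(-4)]
       = (z^3 - z^2 - 9z + 9) / (16)

L_1(z) = (1/16)z^3 - (1/16)z^2 - (9/16)z + 9/16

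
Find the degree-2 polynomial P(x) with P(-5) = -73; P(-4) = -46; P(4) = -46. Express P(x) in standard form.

P(x) = -3x^2 + 2

L_0(x) = (x + 4)(x - 4) / [9] = (1/9)x^2 - 16/9
L_1(x) = (x + 5)(x - 4) / [-8] = -(1/8)x^2 - (1/8)x + 5/2
L_2(x) = (x + 5)(x + 4) / [72] = (1/72)x^2 + (1/8)x + 5/18
P(x) = (-73)·L_0 + (-46)·L_1 + (-46)·L_2
  (-73)·L_0(x) = -(73/9)x^2 + 1168/9
  (-46)·L_1(x) = (23/4)x^2 + (23/4)x - 115
  (-46)·L_2(x) = -(23/36)x^2 - (23/4)x - 115/9
Adding term by term: -3x^2 + 2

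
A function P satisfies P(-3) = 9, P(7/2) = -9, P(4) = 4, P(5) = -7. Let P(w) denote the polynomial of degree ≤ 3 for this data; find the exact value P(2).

-8156/91

Evaluate each Lagrange basis at w = 2:
L_0(2) = (-3/2)·(-2)·(-3)/[(-13/2)·(-7)·(-8)] = 9/364
L_1(2) = (5)·(-2)·(-3)/[(13/2)·(-1/2)·(-3/2)] = 80/13
L_2(2) = (5)·(-3/2)·(-3)/[(7)·(1/2)·(-1)] = -45/7
L_3(2) = (5)·(-3/2)·(-2)/[(8)·(3/2)·(1)] = 5/4
Sum: 9·(9/364) + (-9)·(80/13) + 4·(-45/7) + (-7)·(5/4) = -8156/91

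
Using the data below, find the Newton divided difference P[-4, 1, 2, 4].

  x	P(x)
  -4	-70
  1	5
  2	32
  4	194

2

P[-4,1] = (5 - (-70)) / (1 - (-4)) = 15
P[1,2] = (32 - 5) / (2 - 1) = 27
P[2,4] = (194 - 32) / (4 - 2) = 81
P[-4,1,2] = (27 - 15) / (2 - (-4)) = 2
P[1,2,4] = (81 - 27) / (4 - 1) = 18
P[-4,1,2,4] = (18 - 2) / (4 - (-4)) = 2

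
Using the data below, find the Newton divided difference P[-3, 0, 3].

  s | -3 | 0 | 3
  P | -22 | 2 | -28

P[-3,0] = (2 - (-22)) / (0 - (-3)) = 8
P[0,3] = (-28 - 2) / (3 - 0) = -10
P[-3,0,3] = (-10 - 8) / (3 - (-3)) = -3

-3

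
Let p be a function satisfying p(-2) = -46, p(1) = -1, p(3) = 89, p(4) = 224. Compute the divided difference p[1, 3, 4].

30

p[1,3] = (89 - (-1)) / (3 - 1) = 45
p[3,4] = (224 - 89) / (4 - 3) = 135
p[1,3,4] = (135 - 45) / (4 - 1) = 30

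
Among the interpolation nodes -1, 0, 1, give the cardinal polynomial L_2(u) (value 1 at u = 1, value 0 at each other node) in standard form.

L_2(u) = (1/2)u^2 + (1/2)u

L_2(u) = (u + 1)u / [(2)·(1)]
       = (u^2 + u) / (2)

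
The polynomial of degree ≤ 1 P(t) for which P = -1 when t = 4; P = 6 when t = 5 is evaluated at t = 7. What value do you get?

20

L_0(7) = (2)/[(-1)] = -2
L_1(7) = (3)/[(1)] = 3
Sum: (-1)·(-2) + 6·(3) = 20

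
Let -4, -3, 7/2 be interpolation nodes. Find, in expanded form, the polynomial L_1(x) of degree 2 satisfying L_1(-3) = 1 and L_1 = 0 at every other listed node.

L_1(x) = (x + 4)(x - 7/2) / [(1)·(-13/2)]
       = (x^2 + (1/2)x - 14) / (-13/2)

L_1(x) = -(2/13)x^2 - (1/13)x + 28/13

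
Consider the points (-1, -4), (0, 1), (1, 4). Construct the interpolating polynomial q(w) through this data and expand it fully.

Build the Lagrange basis polynomials:
L_0(w) = w(w - 1) / [2] = (1/2)w^2 - (1/2)w
L_1(w) = (w + 1)(w - 1) / [-1] = -w^2 + 1
L_2(w) = (w + 1)w / [2] = (1/2)w^2 + (1/2)w
q(w) = (-4)·L_0 + 1·L_1 + 4·L_2
  (-4)·L_0(w) = -2w^2 + 2w
  1·L_1(w) = -w^2 + 1
  4·L_2(w) = 2w^2 + 2w
Adding term by term: -w^2 + 4w + 1

q(w) = -w^2 + 4w + 1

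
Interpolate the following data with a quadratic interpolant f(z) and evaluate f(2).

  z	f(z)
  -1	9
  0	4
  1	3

6

Using Newton's divided-difference form:
f[-1,0] = (4 - 9) / (0 - (-1)) = -5
f[0,1] = (3 - 4) / (1 - 0) = -1
f[-1,0,1] = (-1 - (-5)) / (1 - (-1)) = 2
f(2) = 9 + (-5)·(3) + 2·(3)·(2) = 6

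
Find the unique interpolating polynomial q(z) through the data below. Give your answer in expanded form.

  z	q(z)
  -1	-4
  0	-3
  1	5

q(z) = (7/2)z^2 + (9/2)z - 3

L_0(z) = z(z - 1) / [2] = (1/2)z^2 - (1/2)z
L_1(z) = (z + 1)(z - 1) / [-1] = -z^2 + 1
L_2(z) = (z + 1)z / [2] = (1/2)z^2 + (1/2)z
q(z) = (-4)·L_0 + (-3)·L_1 + 5·L_2
  (-4)·L_0(z) = -2z^2 + 2z
  (-3)·L_1(z) = 3z^2 - 3
  5·L_2(z) = (5/2)z^2 + (5/2)z
Adding term by term: (7/2)z^2 + (9/2)z - 3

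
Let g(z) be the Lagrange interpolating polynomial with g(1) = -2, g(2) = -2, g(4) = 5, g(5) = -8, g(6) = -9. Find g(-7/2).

L_0(-7/2) = (-11/2)·(-15/2)·(-17/2)·(-19/2)/[(-1)·(-3)·(-4)·(-5)] = 3553/64
L_1(-7/2) = (-9/2)·(-15/2)·(-17/2)·(-19/2)/[(1)·(-2)·(-3)·(-4)] = -14535/128
L_2(-7/2) = (-9/2)·(-11/2)·(-17/2)·(-19/2)/[(3)·(2)·(-1)·(-2)] = 10659/64
L_3(-7/2) = (-9/2)·(-11/2)·(-15/2)·(-19/2)/[(4)·(3)·(1)·(-1)] = -9405/64
L_4(-7/2) = (-9/2)·(-11/2)·(-15/2)·(-17/2)/[(5)·(4)·(2)·(1)] = 5049/128
Sum: (-2)·(3553/64) + (-2)·(-14535/128) + 5·(10659/64) + (-8)·(-9405/64) + (-9)·(5049/128) = 226487/128

226487/128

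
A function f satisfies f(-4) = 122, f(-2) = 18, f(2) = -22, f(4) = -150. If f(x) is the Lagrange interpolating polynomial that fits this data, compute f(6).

Evaluate each Lagrange basis at x = 6:
L_0(6) = (8)·(4)·(2)/[(-2)·(-6)·(-8)] = -2/3
L_1(6) = (10)·(4)·(2)/[(2)·(-4)·(-6)] = 5/3
L_2(6) = (10)·(8)·(2)/[(6)·(4)·(-2)] = -10/3
L_3(6) = (10)·(8)·(4)/[(8)·(6)·(2)] = 10/3
Sum: 122·(-2/3) + 18·(5/3) + (-22)·(-10/3) + (-150)·(10/3) = -478

-478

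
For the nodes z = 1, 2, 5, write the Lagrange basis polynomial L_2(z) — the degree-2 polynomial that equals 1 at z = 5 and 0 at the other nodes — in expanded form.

L_2(z) = (1/12)z^2 - (1/4)z + 1/6

L_2(z) = (z - 1)(z - 2) / [(4)·(3)]
       = (z^2 - 3z + 2) / (12)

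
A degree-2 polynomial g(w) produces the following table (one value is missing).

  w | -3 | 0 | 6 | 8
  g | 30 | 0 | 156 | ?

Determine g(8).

The 3 known values determine g uniquely (degree ≤ 2).
Evaluate each Lagrange basis at w = 8:
L_0(8) = (8)·(2)/[(-3)·(-9)] = 16/27
L_1(8) = (11)·(2)/[(3)·(-6)] = -11/9
L_2(8) = (11)·(8)/[(9)·(6)] = 44/27
Sum: 30·(16/27) + 0 + 156·(44/27) = 272

272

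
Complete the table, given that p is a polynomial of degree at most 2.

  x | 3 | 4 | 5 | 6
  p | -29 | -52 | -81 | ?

-116

The 3 known values determine p uniquely (degree ≤ 2).
Evaluate each Lagrange basis at x = 6:
L_0(6) = (2)·(1)/[(-1)·(-2)] = 1
L_1(6) = (3)·(1)/[(1)·(-1)] = -3
L_2(6) = (3)·(2)/[(2)·(1)] = 3
Sum: (-29)·(1) + (-52)·(-3) + (-81)·(3) = -116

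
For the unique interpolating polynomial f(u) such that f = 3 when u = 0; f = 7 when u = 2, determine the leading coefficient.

The leading coefficient equals the top divided difference f[0,2].
f[0,2] = (7 - 3) / (2 - 0) = 2

2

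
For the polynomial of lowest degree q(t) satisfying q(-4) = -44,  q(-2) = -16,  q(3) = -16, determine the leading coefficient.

-2

Build the Lagrange basis polynomials:
L_0(t) = (t + 2)(t - 3) / [14] = (1/14)t^2 - (1/14)t - 3/7
L_1(t) = (t + 4)(t - 3) / [-10] = -(1/10)t^2 - (1/10)t + 6/5
L_2(t) = (t + 4)(t + 2) / [35] = (1/35)t^2 + (6/35)t + 8/35
q(t) = (-44)·L_0 + (-16)·L_1 + (-16)·L_2
Only the coefficient of t^2 is needed; take it from each L_i and combine:
(-44)·(1/14) + (-16)·(-1/10) + (-16)·(1/35) = -2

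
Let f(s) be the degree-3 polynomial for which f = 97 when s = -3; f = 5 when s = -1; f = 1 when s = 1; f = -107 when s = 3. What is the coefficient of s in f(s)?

L_0(s) = (s + 1)(s - 1)(s - 3) / [-48] = -(1/48)s^3 + (1/16)s^2 + (1/48)s - 1/16
L_1(s) = (s + 3)(s - 1)(s - 3) / [16] = (1/16)s^3 - (1/16)s^2 - (9/16)s + 9/16
L_2(s) = (s + 3)(s + 1)(s - 3) / [-16] = -(1/16)s^3 - (1/16)s^2 + (9/16)s + 9/16
L_3(s) = (s + 3)(s + 1)(s - 1) / [48] = (1/48)s^3 + (1/16)s^2 - (1/48)s - 1/16
f(s) = 97·L_0 + 5·L_1 + 1·L_2 + (-107)·L_3
Only the coefficient of s is needed; take it from each L_i and combine:
97·(1/48) + 5·(-9/16) + 1·(9/16) + (-107)·(-1/48) = 2

2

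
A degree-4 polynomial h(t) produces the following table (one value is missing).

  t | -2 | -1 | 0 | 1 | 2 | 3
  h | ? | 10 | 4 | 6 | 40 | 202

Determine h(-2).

72

The 5 known values determine h uniquely (degree ≤ 4).
Evaluate each Lagrange basis at t = -2:
L_0(-2) = (-2)·(-3)·(-4)·(-5)/[(-1)·(-2)·(-3)·(-4)] = 5
L_1(-2) = (-1)·(-3)·(-4)·(-5)/[(1)·(-1)·(-2)·(-3)] = -10
L_2(-2) = (-1)·(-2)·(-4)·(-5)/[(2)·(1)·(-1)·(-2)] = 10
L_3(-2) = (-1)·(-2)·(-3)·(-5)/[(3)·(2)·(1)·(-1)] = -5
L_4(-2) = (-1)·(-2)·(-3)·(-4)/[(4)·(3)·(2)·(1)] = 1
Sum: 10·(5) + 4·(-10) + 6·(10) + 40·(-5) + 202·(1) = 72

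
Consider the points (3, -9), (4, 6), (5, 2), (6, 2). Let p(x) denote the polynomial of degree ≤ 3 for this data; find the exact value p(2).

L_0(2) = (-2)·(-3)·(-4)/[(-1)·(-2)·(-3)] = 4
L_1(2) = (-1)·(-3)·(-4)/[(1)·(-1)·(-2)] = -6
L_2(2) = (-1)·(-2)·(-4)/[(2)·(1)·(-1)] = 4
L_3(2) = (-1)·(-2)·(-3)/[(3)·(2)·(1)] = -1
Sum: (-9)·(4) + 6·(-6) + 2·(4) + 2·(-1) = -66

-66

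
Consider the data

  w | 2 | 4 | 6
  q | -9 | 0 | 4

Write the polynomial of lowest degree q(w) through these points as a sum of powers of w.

q(w) = -(5/8)w^2 + (33/4)w - 23

Build the Lagrange basis polynomials:
L_0(w) = (w - 4)(w - 6) / [8] = (1/8)w^2 - (5/4)w + 3
L_1(w) = (w - 2)(w - 6) / [-4] = -(1/4)w^2 + 2w - 3
L_2(w) = (w - 2)(w - 4) / [8] = (1/8)w^2 - (3/4)w + 1
q(w) = (-9)·L_0 + 0·L_1 + 4·L_2
  (-9)·L_0(w) = -(9/8)w^2 + (45/4)w - 27
  0·L_1(w) = 0
  4·L_2(w) = (1/2)w^2 - 3w + 4
Adding term by term: -(5/8)w^2 + (33/4)w - 23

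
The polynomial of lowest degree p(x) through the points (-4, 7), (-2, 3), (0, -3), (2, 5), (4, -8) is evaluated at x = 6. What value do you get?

Using Newton's divided-difference form:
p[-4,-2] = (3 - 7) / (-2 - (-4)) = -2
p[-2,0] = (-3 - 3) / (0 - (-2)) = -3
p[0,2] = (5 - (-3)) / (2 - 0) = 4
p[2,4] = (-8 - 5) / (4 - 2) = -13/2
p[-4,-2,0] = (-3 - (-2)) / (0 - (-4)) = -1/4
p[-2,0,2] = (4 - (-3)) / (2 - (-2)) = 7/4
p[0,2,4] = (-13/2 - 4) / (4 - 0) = -21/8
p[-4,-2,0,2] = (7/4 - (-1/4)) / (2 - (-4)) = 1/3
p[-2,0,2,4] = (-21/8 - 7/4) / (4 - (-2)) = -35/48
p[-4,-2,0,2,4] = (-35/48 - 1/3) / (4 - (-4)) = -17/128
p(6) = 7 + (-2)·(10) + (-1/4)·(10)·(8) + (1/3)·(10)·(8)·(6) + (-17/128)·(10)·(8)·(6)·(4) = -128

-128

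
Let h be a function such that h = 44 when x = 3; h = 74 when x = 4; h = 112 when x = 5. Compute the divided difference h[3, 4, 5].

4

h[3,4] = (74 - 44) / (4 - 3) = 30
h[4,5] = (112 - 74) / (5 - 4) = 38
h[3,4,5] = (38 - 30) / (5 - 3) = 4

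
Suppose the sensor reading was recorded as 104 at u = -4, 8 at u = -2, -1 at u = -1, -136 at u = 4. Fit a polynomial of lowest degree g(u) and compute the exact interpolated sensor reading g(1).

Evaluate each Lagrange basis at u = 1:
L_0(1) = (3)·(2)·(-3)/[(-2)·(-3)·(-8)] = 3/8
L_1(1) = (5)·(2)·(-3)/[(2)·(-1)·(-6)] = -5/2
L_2(1) = (5)·(3)·(-3)/[(3)·(1)·(-5)] = 3
L_3(1) = (5)·(3)·(2)/[(8)·(6)·(5)] = 1/8
Sum: 104·(3/8) + 8·(-5/2) + (-1)·(3) + (-136)·(1/8) = -1

-1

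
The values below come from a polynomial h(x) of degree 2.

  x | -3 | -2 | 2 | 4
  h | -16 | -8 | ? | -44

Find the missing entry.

The 3 known values determine h uniquely (degree ≤ 2).
Evaluate each Lagrange basis at x = 2:
L_0(2) = (4)·(-2)/[(-1)·(-7)] = -8/7
L_1(2) = (5)·(-2)/[(1)·(-6)] = 5/3
L_2(2) = (5)·(4)/[(7)·(6)] = 10/21
Sum: (-16)·(-8/7) + (-8)·(5/3) + (-44)·(10/21) = -16

-16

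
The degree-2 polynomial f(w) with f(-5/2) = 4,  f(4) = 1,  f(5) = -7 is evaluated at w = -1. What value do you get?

141/13

L_0(-1) = (-5)·(-6)/[(-13/2)·(-15/2)] = 8/13
L_1(-1) = (3/2)·(-6)/[(13/2)·(-1)] = 18/13
L_2(-1) = (3/2)·(-5)/[(15/2)·(1)] = -1
Sum: 4·(8/13) + 1·(18/13) + (-7)·(-1) = 141/13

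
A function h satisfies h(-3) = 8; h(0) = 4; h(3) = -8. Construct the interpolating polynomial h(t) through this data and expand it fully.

Build the Lagrange basis polynomials:
L_0(t) = t(t - 3) / [18] = (1/18)t^2 - (1/6)t
L_1(t) = (t + 3)(t - 3) / [-9] = -(1/9)t^2 + 1
L_2(t) = (t + 3)t / [18] = (1/18)t^2 + (1/6)t
h(t) = 8·L_0 + 4·L_1 + (-8)·L_2
  8·L_0(t) = (4/9)t^2 - (4/3)t
  4·L_1(t) = -(4/9)t^2 + 4
  (-8)·L_2(t) = -(4/9)t^2 - (4/3)t
Adding term by term: -(4/9)t^2 - (8/3)t + 4

h(t) = -(4/9)t^2 - (8/3)t + 4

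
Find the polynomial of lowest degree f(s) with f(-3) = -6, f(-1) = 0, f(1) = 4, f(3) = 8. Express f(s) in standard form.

L_0(s) = (s + 1)(s - 1)(s - 3) / [-48] = -(1/48)s^3 + (1/16)s^2 + (1/48)s - 1/16
L_1(s) = (s + 3)(s - 1)(s - 3) / [16] = (1/16)s^3 - (1/16)s^2 - (9/16)s + 9/16
L_2(s) = (s + 3)(s + 1)(s - 3) / [-16] = -(1/16)s^3 - (1/16)s^2 + (9/16)s + 9/16
L_3(s) = (s + 3)(s + 1)(s - 1) / [48] = (1/48)s^3 + (1/16)s^2 - (1/48)s - 1/16
f(s) = (-6)·L_0 + 0·L_1 + 4·L_2 + 8·L_3
  (-6)·L_0(s) = (1/8)s^3 - (3/8)s^2 - (1/8)s + 3/8
  0·L_1(s) = 0
  4·L_2(s) = -(1/4)s^3 - (1/4)s^2 + (9/4)s + 9/4
  8·L_3(s) = (1/6)s^3 + (1/2)s^2 - (1/6)s - 1/2
Adding term by term: (1/24)s^3 - (1/8)s^2 + (47/24)s + 17/8

f(s) = (1/24)s^3 - (1/8)s^2 + (47/24)s + 17/8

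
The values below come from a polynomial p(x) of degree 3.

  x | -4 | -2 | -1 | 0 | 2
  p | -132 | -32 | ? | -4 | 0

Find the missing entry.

-12

The 4 known values determine p uniquely (degree ≤ 3).
Evaluate each Lagrange basis at x = -1:
L_0(-1) = (1)·(-1)·(-3)/[(-2)·(-4)·(-6)] = -1/16
L_1(-1) = (3)·(-1)·(-3)/[(2)·(-2)·(-4)] = 9/16
L_2(-1) = (3)·(1)·(-3)/[(4)·(2)·(-2)] = 9/16
L_3(-1) = (3)·(1)·(-1)/[(6)·(4)·(2)] = -1/16
Sum: (-132)·(-1/16) + (-32)·(9/16) + (-4)·(9/16) + 0 = -12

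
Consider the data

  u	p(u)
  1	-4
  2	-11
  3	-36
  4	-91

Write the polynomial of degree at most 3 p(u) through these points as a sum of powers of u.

Newton's divided differences:
p[1,2] = (-11 - (-4)) / (2 - 1) = -7
p[2,3] = (-36 - (-11)) / (3 - 2) = -25
p[3,4] = (-91 - (-36)) / (4 - 3) = -55
p[1,2,3] = (-25 - (-7)) / (3 - 1) = -9
p[2,3,4] = (-55 - (-25)) / (4 - 2) = -15
p[1,2,3,4] = (-15 - (-9)) / (4 - 1) = -2
p(u) = -4 + (-7)·(u - 1) + (-9)·(u - 1)(u - 2) + (-2)·(u - 1)(u - 2)(u - 3)
Expanding: p(u) = -2u^3 + 3u^2 - 2u - 3

p(u) = -2u^3 + 3u^2 - 2u - 3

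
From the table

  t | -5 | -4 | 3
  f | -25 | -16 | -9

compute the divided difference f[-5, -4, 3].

-1

f[-5,-4] = (-16 - (-25)) / (-4 - (-5)) = 9
f[-4,3] = (-9 - (-16)) / (3 - (-4)) = 1
f[-5,-4,3] = (1 - 9) / (3 - (-5)) = -1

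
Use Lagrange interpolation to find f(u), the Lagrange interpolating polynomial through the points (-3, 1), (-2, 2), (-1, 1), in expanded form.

Build the Lagrange basis polynomials:
L_0(u) = (u + 2)(u + 1) / [2] = (1/2)u^2 + (3/2)u + 1
L_1(u) = (u + 3)(u + 1) / [-1] = -u^2 - 4u - 3
L_2(u) = (u + 3)(u + 2) / [2] = (1/2)u^2 + (5/2)u + 3
f(u) = 1·L_0 + 2·L_1 + 1·L_2
  1·L_0(u) = (1/2)u^2 + (3/2)u + 1
  2·L_1(u) = -2u^2 - 8u - 6
  1·L_2(u) = (1/2)u^2 + (5/2)u + 3
Adding term by term: -u^2 - 4u - 2

f(u) = -u^2 - 4u - 2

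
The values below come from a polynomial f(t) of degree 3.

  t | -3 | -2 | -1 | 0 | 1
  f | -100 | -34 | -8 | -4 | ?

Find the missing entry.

The 4 known values determine f uniquely (degree ≤ 3).
Evaluate each Lagrange basis at t = 1:
L_0(1) = (3)·(2)·(1)/[(-1)·(-2)·(-3)] = -1
L_1(1) = (4)·(2)·(1)/[(1)·(-1)·(-2)] = 4
L_2(1) = (4)·(3)·(1)/[(2)·(1)·(-1)] = -6
L_3(1) = (4)·(3)·(2)/[(3)·(2)·(1)] = 4
Sum: (-100)·(-1) + (-34)·(4) + (-8)·(-6) + (-4)·(4) = -4

-4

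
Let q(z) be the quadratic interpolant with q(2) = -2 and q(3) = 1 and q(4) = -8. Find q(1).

-17

L_0(1) = (-2)·(-3)/[(-1)·(-2)] = 3
L_1(1) = (-1)·(-3)/[(1)·(-1)] = -3
L_2(1) = (-1)·(-2)/[(2)·(1)] = 1
Sum: (-2)·(3) + 1·(-3) + (-8)·(1) = -17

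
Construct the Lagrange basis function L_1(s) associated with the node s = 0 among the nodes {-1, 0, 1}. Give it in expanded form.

L_1(s) = -s^2 + 1

L_1(s) = (s + 1)(s - 1) / [(1)·(-1)]
       = (s^2 - 1) / (-1)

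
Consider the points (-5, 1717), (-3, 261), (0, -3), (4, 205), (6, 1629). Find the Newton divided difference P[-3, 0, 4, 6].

10

P[-3,0] = (-3 - 261) / (0 - (-3)) = -88
P[0,4] = (205 - (-3)) / (4 - 0) = 52
P[4,6] = (1629 - 205) / (6 - 4) = 712
P[-3,0,4] = (52 - (-88)) / (4 - (-3)) = 20
P[0,4,6] = (712 - 52) / (6 - 0) = 110
P[-3,0,4,6] = (110 - 20) / (6 - (-3)) = 10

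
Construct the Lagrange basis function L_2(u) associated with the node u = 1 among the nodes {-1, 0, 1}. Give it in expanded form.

L_2(u) = (1/2)u^2 + (1/2)u

L_2(u) = (u + 1)u / [(2)·(1)]
       = (u^2 + u) / (2)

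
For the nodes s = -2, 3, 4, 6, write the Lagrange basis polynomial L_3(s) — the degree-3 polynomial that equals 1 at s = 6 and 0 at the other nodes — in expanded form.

L_3(s) = (1/48)s^3 - (5/48)s^2 - (1/24)s + 1/2

L_3(s) = (s + 2)(s - 3)(s - 4) / [(8)·(3)·(2)]
       = (s^3 - 5s^2 - 2s + 24) / (48)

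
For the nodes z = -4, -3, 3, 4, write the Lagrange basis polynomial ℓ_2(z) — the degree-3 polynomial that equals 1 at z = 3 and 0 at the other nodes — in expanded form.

ℓ_2(z) = (z + 4)(z + 3)(z - 4) / [(7)·(6)·(-1)]
       = (z^3 + 3z^2 - 16z - 48) / (-42)

ℓ_2(z) = -(1/42)z^3 - (1/14)z^2 + (8/21)z + 8/7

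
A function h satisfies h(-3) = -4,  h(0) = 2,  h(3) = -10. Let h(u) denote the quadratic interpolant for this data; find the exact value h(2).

-4

Using Newton's divided-difference form:
h[-3,0] = (2 - (-4)) / (0 - (-3)) = 2
h[0,3] = (-10 - 2) / (3 - 0) = -4
h[-3,0,3] = (-4 - 2) / (3 - (-3)) = -1
h(2) = -4 + 2·(5) + (-1)·(5)·(2) = -4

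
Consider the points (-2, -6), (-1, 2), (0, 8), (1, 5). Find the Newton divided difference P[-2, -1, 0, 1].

P[-2,-1] = (2 - (-6)) / (-1 - (-2)) = 8
P[-1,0] = (8 - 2) / (0 - (-1)) = 6
P[0,1] = (5 - 8) / (1 - 0) = -3
P[-2,-1,0] = (6 - 8) / (0 - (-2)) = -1
P[-1,0,1] = (-3 - 6) / (1 - (-1)) = -9/2
P[-2,-1,0,1] = (-9/2 - (-1)) / (1 - (-2)) = -7/6

-7/6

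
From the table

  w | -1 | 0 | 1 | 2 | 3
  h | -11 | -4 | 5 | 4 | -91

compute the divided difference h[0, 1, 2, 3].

h[0,1] = (5 - (-4)) / (1 - 0) = 9
h[1,2] = (4 - 5) / (2 - 1) = -1
h[2,3] = (-91 - 4) / (3 - 2) = -95
h[0,1,2] = (-1 - 9) / (2 - 0) = -5
h[1,2,3] = (-95 - (-1)) / (3 - 1) = -47
h[0,1,2,3] = (-47 - (-5)) / (3 - 0) = -14

-14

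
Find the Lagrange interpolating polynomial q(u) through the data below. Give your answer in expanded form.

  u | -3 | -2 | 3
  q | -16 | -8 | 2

Build the Lagrange basis polynomials:
L_0(u) = (u + 2)(u - 3) / [6] = (1/6)u^2 - (1/6)u - 1
L_1(u) = (u + 3)(u - 3) / [-5] = -(1/5)u^2 + 9/5
L_2(u) = (u + 3)(u + 2) / [30] = (1/30)u^2 + (1/6)u + 1/5
q(u) = (-16)·L_0 + (-8)·L_1 + 2·L_2
  (-16)·L_0(u) = -(8/3)u^2 + (8/3)u + 16
  (-8)·L_1(u) = (8/5)u^2 - 72/5
  2·L_2(u) = (1/15)u^2 + (1/3)u + 2/5
Adding term by term: -u^2 + 3u + 2

q(u) = -u^2 + 3u + 2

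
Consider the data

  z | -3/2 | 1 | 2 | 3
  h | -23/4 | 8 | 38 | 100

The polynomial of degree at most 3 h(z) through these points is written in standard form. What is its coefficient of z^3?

Build the Lagrange basis polynomials:
L_0(z) = (z - 1)(z - 2)(z - 3) / [-315/8] = -(8/315)z^3 + (16/105)z^2 - (88/315)z + 16/105
L_1(z) = (z + 3/2)(z - 2)(z - 3) / [5] = (1/5)z^3 - (7/10)z^2 - (3/10)z + 9/5
L_2(z) = (z + 3/2)(z - 1)(z - 3) / [-7/2] = -(2/7)z^3 + (5/7)z^2 + (6/7)z - 9/7
L_3(z) = (z + 3/2)(z - 1)(z - 2) / [9] = (1/9)z^3 - (1/6)z^2 - (5/18)z + 1/3
h(z) = (-23/4)·L_0 + 8·L_1 + 38·L_2 + 100·L_3
Only the coefficient of z^3 is needed; take it from each L_i and combine:
(-23/4)·(-8/315) + 8·(1/5) + 38·(-2/7) + 100·(1/9) = 2

2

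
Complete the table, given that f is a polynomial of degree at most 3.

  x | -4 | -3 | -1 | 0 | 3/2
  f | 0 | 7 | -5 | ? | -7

-1984/165

The 4 known values determine f uniquely (degree ≤ 3).
Evaluate each Lagrange basis at x = 0:
L_0(0) = (3)·(1)·(-3/2)/[(-1)·(-3)·(-11/2)] = 3/11
L_1(0) = (4)·(1)·(-3/2)/[(1)·(-2)·(-9/2)] = -2/3
L_2(0) = (4)·(3)·(-3/2)/[(3)·(2)·(-5/2)] = 6/5
L_3(0) = (4)·(3)·(1)/[(11/2)·(9/2)·(5/2)] = 32/165
Sum: 0 + 7·(-2/3) + (-5)·(6/5) + (-7)·(32/165) = -1984/165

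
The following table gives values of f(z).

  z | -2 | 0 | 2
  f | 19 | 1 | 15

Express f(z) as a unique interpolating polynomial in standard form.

Build the Lagrange basis polynomials:
L_0(z) = z(z - 2) / [8] = (1/8)z^2 - (1/4)z
L_1(z) = (z + 2)(z - 2) / [-4] = -(1/4)z^2 + 1
L_2(z) = (z + 2)z / [8] = (1/8)z^2 + (1/4)z
f(z) = 19·L_0 + 1·L_1 + 15·L_2
  19·L_0(z) = (19/8)z^2 - (19/4)z
  1·L_1(z) = -(1/4)z^2 + 1
  15·L_2(z) = (15/8)z^2 + (15/4)z
Adding term by term: 4z^2 - z + 1

f(z) = 4z^2 - z + 1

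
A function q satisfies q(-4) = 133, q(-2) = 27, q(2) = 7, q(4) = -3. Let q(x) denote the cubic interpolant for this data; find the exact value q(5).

Using Newton's divided-difference form:
q[-4,-2] = (27 - 133) / (-2 - (-4)) = -53
q[-2,2] = (7 - 27) / (2 - (-2)) = -5
q[2,4] = (-3 - 7) / (4 - 2) = -5
q[-4,-2,2] = (-5 - (-53)) / (2 - (-4)) = 8
q[-2,2,4] = (-5 - (-5)) / (4 - (-2)) = 0
q[-4,-2,2,4] = (0 - 8) / (4 - (-4)) = -1
q(5) = 133 + (-53)·(9) + 8·(9)·(7) + (-1)·(9)·(7)·(3) = -29

-29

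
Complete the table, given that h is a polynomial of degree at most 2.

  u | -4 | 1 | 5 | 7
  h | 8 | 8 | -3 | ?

The 3 known values determine h uniquely (degree ≤ 2).
Evaluate each Lagrange basis at u = 7:
L_0(7) = (6)·(2)/[(-5)·(-9)] = 4/15
L_1(7) = (11)·(2)/[(5)·(-4)] = -11/10
L_2(7) = (11)·(6)/[(9)·(4)] = 11/6
Sum: 8·(4/15) + 8·(-11/10) + (-3)·(11/6) = -73/6

-73/6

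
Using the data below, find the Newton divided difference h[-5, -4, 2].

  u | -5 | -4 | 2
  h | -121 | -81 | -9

-4

h[-5,-4] = (-81 - (-121)) / (-4 - (-5)) = 40
h[-4,2] = (-9 - (-81)) / (2 - (-4)) = 12
h[-5,-4,2] = (12 - 40) / (2 - (-5)) = -4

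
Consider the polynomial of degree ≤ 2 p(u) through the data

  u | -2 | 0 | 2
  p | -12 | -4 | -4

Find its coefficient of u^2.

L_0(u) = u(u - 2) / [8] = (1/8)u^2 - (1/4)u
L_1(u) = (u + 2)(u - 2) / [-4] = -(1/4)u^2 + 1
L_2(u) = (u + 2)u / [8] = (1/8)u^2 + (1/4)u
p(u) = (-12)·L_0 + (-4)·L_1 + (-4)·L_2
Only the coefficient of u^2 is needed; take it from each L_i and combine:
(-12)·(1/8) + (-4)·(-1/4) + (-4)·(1/8) = -1

-1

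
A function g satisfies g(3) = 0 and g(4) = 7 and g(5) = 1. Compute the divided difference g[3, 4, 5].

g[3,4] = (7 - 0) / (4 - 3) = 7
g[4,5] = (1 - 7) / (5 - 4) = -6
g[3,4,5] = (-6 - 7) / (5 - 3) = -13/2

-13/2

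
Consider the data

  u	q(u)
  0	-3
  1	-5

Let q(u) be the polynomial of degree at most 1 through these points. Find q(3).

-9

Evaluate each Lagrange basis at u = 3:
L_0(3) = (2)/[(-1)] = -2
L_1(3) = (3)/[(1)] = 3
Sum: (-3)·(-2) + (-5)·(3) = -9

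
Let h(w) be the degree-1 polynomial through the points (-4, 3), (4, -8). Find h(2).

L_0(2) = (-2)/[(-8)] = 1/4
L_1(2) = (6)/[(8)] = 3/4
Sum: 3·(1/4) + (-8)·(3/4) = -21/4

-21/4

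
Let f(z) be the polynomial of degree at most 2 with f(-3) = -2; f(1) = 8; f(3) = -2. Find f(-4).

-43/4

L_0(-4) = (-5)·(-7)/[(-4)·(-6)] = 35/24
L_1(-4) = (-1)·(-7)/[(4)·(-2)] = -7/8
L_2(-4) = (-1)·(-5)/[(6)·(2)] = 5/12
Sum: (-2)·(35/24) + 8·(-7/8) + (-2)·(5/12) = -43/4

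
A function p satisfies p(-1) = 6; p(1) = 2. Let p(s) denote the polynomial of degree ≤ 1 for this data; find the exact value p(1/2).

Evaluate each Lagrange basis at s = 1/2:
L_0(1/2) = (-1/2)/[(-2)] = 1/4
L_1(1/2) = (3/2)/[(2)] = 3/4
Sum: 6·(1/4) + 2·(3/4) = 3

3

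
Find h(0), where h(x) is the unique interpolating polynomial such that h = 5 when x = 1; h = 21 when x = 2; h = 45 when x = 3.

-3

Evaluate each Lagrange basis at x = 0:
L_0(0) = (-2)·(-3)/[(-1)·(-2)] = 3
L_1(0) = (-1)·(-3)/[(1)·(-1)] = -3
L_2(0) = (-1)·(-2)/[(2)·(1)] = 1
Sum: 5·(3) + 21·(-3) + 45·(1) = -3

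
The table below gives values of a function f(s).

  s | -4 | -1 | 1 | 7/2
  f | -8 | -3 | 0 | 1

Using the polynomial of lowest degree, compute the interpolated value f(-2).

Using Newton's divided-difference form:
f[-4,-1] = (-3 - (-8)) / (-1 - (-4)) = 5/3
f[-1,1] = (0 - (-3)) / (1 - (-1)) = 3/2
f[1,7/2] = (1 - 0) / (7/2 - 1) = 2/5
f[-4,-1,1] = (3/2 - 5/3) / (1 - (-4)) = -1/30
f[-1,1,7/2] = (2/5 - 3/2) / (7/2 - (-1)) = -11/45
f[-4,-1,1,7/2] = (-11/45 - (-1/30)) / (7/2 - (-4)) = -19/675
f(-2) = -8 + (5/3)·(2) + (-1/30)·(2)·(-1) + (-19/675)·(2)·(-1)·(-3) = -1073/225

-1073/225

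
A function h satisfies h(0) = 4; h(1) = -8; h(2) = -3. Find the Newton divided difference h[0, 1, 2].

17/2

h[0,1] = (-8 - 4) / (1 - 0) = -12
h[1,2] = (-3 - (-8)) / (2 - 1) = 5
h[0,1,2] = (5 - (-12)) / (2 - 0) = 17/2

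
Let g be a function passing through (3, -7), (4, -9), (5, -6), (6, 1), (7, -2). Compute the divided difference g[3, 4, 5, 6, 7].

-13/24

g[3,4] = (-9 - (-7)) / (4 - 3) = -2
g[4,5] = (-6 - (-9)) / (5 - 4) = 3
g[5,6] = (1 - (-6)) / (6 - 5) = 7
g[6,7] = (-2 - 1) / (7 - 6) = -3
g[3,4,5] = (3 - (-2)) / (5 - 3) = 5/2
g[4,5,6] = (7 - 3) / (6 - 4) = 2
g[5,6,7] = (-3 - 7) / (7 - 5) = -5
g[3,4,5,6] = (2 - 5/2) / (6 - 3) = -1/6
g[4,5,6,7] = (-5 - 2) / (7 - 4) = -7/3
g[3,4,5,6,7] = (-7/3 - (-1/6)) / (7 - 3) = -13/24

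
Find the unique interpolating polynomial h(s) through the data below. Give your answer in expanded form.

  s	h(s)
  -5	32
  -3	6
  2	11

h(s) = 2s^2 + 3s - 3

Newton's divided differences:
h[-5,-3] = (6 - 32) / (-3 - (-5)) = -13
h[-3,2] = (11 - 6) / (2 - (-3)) = 1
h[-5,-3,2] = (1 - (-13)) / (2 - (-5)) = 2
h(s) = 32 + (-13)·(s + 5) + 2·(s + 5)(s + 3)
Expanding: h(s) = 2s^2 + 3s - 3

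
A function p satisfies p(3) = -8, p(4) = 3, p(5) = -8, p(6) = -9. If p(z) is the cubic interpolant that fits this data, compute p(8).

147

Evaluate each Lagrange basis at z = 8:
L_0(8) = (4)·(3)·(2)/[(-1)·(-2)·(-3)] = -4
L_1(8) = (5)·(3)·(2)/[(1)·(-1)·(-2)] = 15
L_2(8) = (5)·(4)·(2)/[(2)·(1)·(-1)] = -20
L_3(8) = (5)·(4)·(3)/[(3)·(2)·(1)] = 10
Sum: (-8)·(-4) + 3·(15) + (-8)·(-20) + (-9)·(10) = 147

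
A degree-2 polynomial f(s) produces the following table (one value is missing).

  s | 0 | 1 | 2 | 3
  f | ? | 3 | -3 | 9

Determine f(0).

The 3 known values determine f uniquely (degree ≤ 2).
Evaluate each Lagrange basis at s = 0:
L_0(0) = (-2)·(-3)/[(-1)·(-2)] = 3
L_1(0) = (-1)·(-3)/[(1)·(-1)] = -3
L_2(0) = (-1)·(-2)/[(2)·(1)] = 1
Sum: 3·(3) + (-3)·(-3) + 9·(1) = 27

27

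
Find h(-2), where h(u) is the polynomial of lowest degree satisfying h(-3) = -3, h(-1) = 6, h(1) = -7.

17/4

Evaluate each Lagrange basis at u = -2:
L_0(-2) = (-1)·(-3)/[(-2)·(-4)] = 3/8
L_1(-2) = (1)·(-3)/[(2)·(-2)] = 3/4
L_2(-2) = (1)·(-1)/[(4)·(2)] = -1/8
Sum: (-3)·(3/8) + 6·(3/4) + (-7)·(-1/8) = 17/4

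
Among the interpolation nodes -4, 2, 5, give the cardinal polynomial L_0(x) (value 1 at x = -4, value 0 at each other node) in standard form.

L_0(x) = (x - 2)(x - 5) / [(-6)·(-9)]
       = (x^2 - 7x + 10) / (54)

L_0(x) = (1/54)x^2 - (7/54)x + 5/27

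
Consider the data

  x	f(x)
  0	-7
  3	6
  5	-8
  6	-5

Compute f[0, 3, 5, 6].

14/15

f[0,3] = (6 - (-7)) / (3 - 0) = 13/3
f[3,5] = (-8 - 6) / (5 - 3) = -7
f[5,6] = (-5 - (-8)) / (6 - 5) = 3
f[0,3,5] = (-7 - 13/3) / (5 - 0) = -34/15
f[3,5,6] = (3 - (-7)) / (6 - 3) = 10/3
f[0,3,5,6] = (10/3 - (-34/15)) / (6 - 0) = 14/15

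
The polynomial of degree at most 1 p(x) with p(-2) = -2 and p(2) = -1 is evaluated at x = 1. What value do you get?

L_0(1) = (-1)/[(-4)] = 1/4
L_1(1) = (3)/[(4)] = 3/4
Sum: (-2)·(1/4) + (-1)·(3/4) = -5/4

-5/4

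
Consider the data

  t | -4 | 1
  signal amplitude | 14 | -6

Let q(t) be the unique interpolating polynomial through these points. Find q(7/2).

Evaluate each Lagrange basis at t = 7/2:
L_0(7/2) = (5/2)/[(-5)] = -1/2
L_1(7/2) = (15/2)/[(5)] = 3/2
Sum: 14·(-1/2) + (-6)·(3/2) = -16

-16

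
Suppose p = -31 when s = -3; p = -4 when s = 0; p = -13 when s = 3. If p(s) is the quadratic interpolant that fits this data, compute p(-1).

Using Newton's divided-difference form:
p[-3,0] = (-4 - (-31)) / (0 - (-3)) = 9
p[0,3] = (-13 - (-4)) / (3 - 0) = -3
p[-3,0,3] = (-3 - 9) / (3 - (-3)) = -2
p(-1) = -31 + 9·(2) + (-2)·(2)·(-1) = -9

-9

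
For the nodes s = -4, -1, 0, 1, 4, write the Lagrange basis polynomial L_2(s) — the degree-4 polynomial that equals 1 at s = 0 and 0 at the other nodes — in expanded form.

L_2(s) = (1/16)s^4 - (17/16)s^2 + 1

L_2(s) = (s + 4)(s + 1)(s - 1)(s - 4) / [(4)·(1)·(-1)·(-4)]
       = (s^4 - 17s^2 + 16) / (16)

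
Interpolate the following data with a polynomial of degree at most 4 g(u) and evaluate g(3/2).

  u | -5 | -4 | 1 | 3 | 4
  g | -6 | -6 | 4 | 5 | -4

90133/16128

Evaluate each Lagrange basis at u = 3/2:
L_0(3/2) = (11/2)·(1/2)·(-3/2)·(-5/2)/[(-1)·(-6)·(-8)·(-9)] = 55/2304
L_1(3/2) = (13/2)·(1/2)·(-3/2)·(-5/2)/[(1)·(-5)·(-7)·(-8)] = -39/896
L_2(3/2) = (13/2)·(11/2)·(-3/2)·(-5/2)/[(6)·(5)·(-2)·(-3)] = 143/192
L_3(3/2) = (13/2)·(11/2)·(1/2)·(-5/2)/[(8)·(7)·(2)·(-1)] = 715/1792
L_4(3/2) = (13/2)·(11/2)·(1/2)·(-3/2)/[(9)·(8)·(3)·(1)] = -143/1152
Sum: (-6)·(55/2304) + (-6)·(-39/896) + 4·(143/192) + 5·(715/1792) + (-4)·(-143/1152) = 90133/16128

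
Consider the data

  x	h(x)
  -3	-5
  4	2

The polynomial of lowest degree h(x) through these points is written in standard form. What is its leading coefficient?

Build the Lagrange basis polynomials:
L_0(x) = (x - 4) / [-7] = -(1/7)x + 4/7
L_1(x) = (x + 3) / [7] = (1/7)x + 3/7
h(x) = (-5)·L_0 + 2·L_1
Only the coefficient of x is needed; take it from each L_i and combine:
(-5)·(-1/7) + 2·(1/7) = 1

1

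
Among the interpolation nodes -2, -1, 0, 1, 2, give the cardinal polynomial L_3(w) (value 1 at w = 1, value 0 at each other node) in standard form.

L_3(w) = (w + 2)(w + 1)w(w - 2) / [(3)·(2)·(1)·(-1)]
       = (w^4 + w^3 - 4w^2 - 4w) / (-6)

L_3(w) = -(1/6)w^4 - (1/6)w^3 + (2/3)w^2 + (2/3)w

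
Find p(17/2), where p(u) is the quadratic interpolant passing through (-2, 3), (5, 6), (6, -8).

Using Newton's divided-difference form:
p[-2,5] = (6 - 3) / (5 - (-2)) = 3/7
p[5,6] = (-8 - 6) / (6 - 5) = -14
p[-2,5,6] = (-14 - 3/7) / (6 - (-2)) = -101/56
p(17/2) = 3 + (3/7)·(21/2) + (-101/56)·(21/2)·(7/2) = -1881/32

-1881/32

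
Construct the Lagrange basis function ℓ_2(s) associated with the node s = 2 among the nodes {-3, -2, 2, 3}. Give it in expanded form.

ℓ_2(s) = (s + 3)(s + 2)(s - 3) / [(5)·(4)·(-1)]
       = (s^3 + 2s^2 - 9s - 18) / (-20)

ℓ_2(s) = -(1/20)s^3 - (1/10)s^2 + (9/20)s + 9/10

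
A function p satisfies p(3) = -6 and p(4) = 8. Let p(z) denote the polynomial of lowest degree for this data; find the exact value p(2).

Evaluate each Lagrange basis at z = 2:
L_0(2) = (-2)/[(-1)] = 2
L_1(2) = (-1)/[(1)] = -1
Sum: (-6)·(2) + 8·(-1) = -20

-20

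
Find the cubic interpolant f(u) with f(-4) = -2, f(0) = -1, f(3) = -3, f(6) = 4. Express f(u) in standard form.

L_0(u) = u(u - 3)(u - 6) / [-280] = -(1/280)u^3 + (9/280)u^2 - (9/140)u
L_1(u) = (u + 4)(u - 3)(u - 6) / [72] = (1/72)u^3 - (5/72)u^2 - (1/4)u + 1
L_2(u) = (u + 4)u(u - 6) / [-63] = -(1/63)u^3 + (2/63)u^2 + (8/21)u
L_3(u) = (u + 4)u(u - 3) / [180] = (1/180)u^3 + (1/180)u^2 - (1/15)u
f(u) = (-2)·L_0 + (-1)·L_1 + (-3)·L_2 + 4·L_3
  (-2)·L_0(u) = (1/140)u^3 - (9/140)u^2 + (9/70)u
  (-1)·L_1(u) = -(1/72)u^3 + (5/72)u^2 + (1/4)u - 1
  (-3)·L_2(u) = (1/21)u^3 - (2/21)u^2 - (8/7)u
  4·L_3(u) = (1/45)u^3 + (1/45)u^2 - (4/15)u
Adding term by term: (53/840)u^3 - (19/280)u^2 - (433/420)u - 1

f(u) = (53/840)u^3 - (19/280)u^2 - (433/420)u - 1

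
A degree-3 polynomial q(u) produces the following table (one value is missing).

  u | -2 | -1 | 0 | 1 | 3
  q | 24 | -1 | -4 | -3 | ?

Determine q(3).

-61

The 4 known values determine q uniquely (degree ≤ 3).
Evaluate each Lagrange basis at u = 3:
L_0(3) = (4)·(3)·(2)/[(-1)·(-2)·(-3)] = -4
L_1(3) = (5)·(3)·(2)/[(1)·(-1)·(-2)] = 15
L_2(3) = (5)·(4)·(2)/[(2)·(1)·(-1)] = -20
L_3(3) = (5)·(4)·(3)/[(3)·(2)·(1)] = 10
Sum: 24·(-4) + (-1)·(15) + (-4)·(-20) + (-3)·(10) = -61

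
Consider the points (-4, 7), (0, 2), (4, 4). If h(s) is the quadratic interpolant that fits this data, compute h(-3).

163/32

Evaluate each Lagrange basis at s = -3:
L_0(-3) = (-3)·(-7)/[(-4)·(-8)] = 21/32
L_1(-3) = (1)·(-7)/[(4)·(-4)] = 7/16
L_2(-3) = (1)·(-3)/[(8)·(4)] = -3/32
Sum: 7·(21/32) + 2·(7/16) + 4·(-3/32) = 163/32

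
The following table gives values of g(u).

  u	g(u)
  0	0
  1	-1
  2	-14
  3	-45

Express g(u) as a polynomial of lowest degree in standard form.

g(u) = -u^3 - 3u^2 + 3u

Build the Lagrange basis polynomials:
L_0(u) = (u - 1)(u - 2)(u - 3) / [-6] = -(1/6)u^3 + u^2 - (11/6)u + 1
L_1(u) = u(u - 2)(u - 3) / [2] = (1/2)u^3 - (5/2)u^2 + 3u
L_2(u) = u(u - 1)(u - 3) / [-2] = -(1/2)u^3 + 2u^2 - (3/2)u
L_3(u) = u(u - 1)(u - 2) / [6] = (1/6)u^3 - (1/2)u^2 + (1/3)u
g(u) = 0·L_0 + (-1)·L_1 + (-14)·L_2 + (-45)·L_3
  0·L_0(u) = 0
  (-1)·L_1(u) = -(1/2)u^3 + (5/2)u^2 - 3u
  (-14)·L_2(u) = 7u^3 - 28u^2 + 21u
  (-45)·L_3(u) = -(15/2)u^3 + (45/2)u^2 - 15u
Adding term by term: -u^3 - 3u^2 + 3u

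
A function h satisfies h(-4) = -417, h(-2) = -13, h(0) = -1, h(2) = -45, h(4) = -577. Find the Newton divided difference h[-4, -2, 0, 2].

h[-4,-2] = (-13 - (-417)) / (-2 - (-4)) = 202
h[-2,0] = (-1 - (-13)) / (0 - (-2)) = 6
h[0,2] = (-45 - (-1)) / (2 - 0) = -22
h[-4,-2,0] = (6 - 202) / (0 - (-4)) = -49
h[-2,0,2] = (-22 - 6) / (2 - (-2)) = -7
h[-4,-2,0,2] = (-7 - (-49)) / (2 - (-4)) = 7

7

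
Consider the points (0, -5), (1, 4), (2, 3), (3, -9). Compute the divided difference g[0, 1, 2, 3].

-1/6

g[0,1] = (4 - (-5)) / (1 - 0) = 9
g[1,2] = (3 - 4) / (2 - 1) = -1
g[2,3] = (-9 - 3) / (3 - 2) = -12
g[0,1,2] = (-1 - 9) / (2 - 0) = -5
g[1,2,3] = (-12 - (-1)) / (3 - 1) = -11/2
g[0,1,2,3] = (-11/2 - (-5)) / (3 - 0) = -1/6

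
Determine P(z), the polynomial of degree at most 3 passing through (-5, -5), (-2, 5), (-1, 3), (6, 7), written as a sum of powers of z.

L_0(z) = (z + 2)(z + 1)(z - 6) / [-132] = -(1/132)z^3 + (1/44)z^2 + (4/33)z + 1/11
L_1(z) = (z + 5)(z + 1)(z - 6) / [24] = (1/24)z^3 - (31/24)z - 5/4
L_2(z) = (z + 5)(z + 2)(z - 6) / [-28] = -(1/28)z^3 - (1/28)z^2 + (8/7)z + 15/7
L_3(z) = (z + 5)(z + 2)(z + 1) / [616] = (1/616)z^3 + (1/77)z^2 + (17/616)z + 5/308
P(z) = (-5)·L_0 + 5·L_1 + 3·L_2 + 7·L_3
  (-5)·L_0(z) = (5/132)z^3 - (5/44)z^2 - (20/33)z - 5/11
  5·L_1(z) = (5/24)z^3 - (155/24)z - 25/4
  3·L_2(z) = -(3/28)z^3 - (3/28)z^2 + (24/7)z + 45/7
  7·L_3(z) = (1/88)z^3 + (1/11)z^2 + (17/88)z + 5/44
Adding term by term: (139/924)z^3 - (10/77)z^2 - (3181/924)z - 25/154

P(z) = (139/924)z^3 - (10/77)z^2 - (3181/924)z - 25/154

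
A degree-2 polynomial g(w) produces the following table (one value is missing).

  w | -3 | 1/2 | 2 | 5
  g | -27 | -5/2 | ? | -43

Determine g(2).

-7

The 3 known values determine g uniquely (degree ≤ 2).
Evaluate each Lagrange basis at w = 2:
L_0(2) = (3/2)·(-3)/[(-7/2)·(-8)] = -9/56
L_1(2) = (5)·(-3)/[(7/2)·(-9/2)] = 20/21
L_2(2) = (5)·(3/2)/[(8)·(9/2)] = 5/24
Sum: (-27)·(-9/56) + (-5/2)·(20/21) + (-43)·(5/24) = -7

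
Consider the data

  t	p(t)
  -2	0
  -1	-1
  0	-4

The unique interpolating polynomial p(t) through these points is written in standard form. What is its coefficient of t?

L_0(t) = (t + 1)t / [2] = (1/2)t^2 + (1/2)t
L_1(t) = (t + 2)t / [-1] = -t^2 - 2t
L_2(t) = (t + 2)(t + 1) / [2] = (1/2)t^2 + (3/2)t + 1
p(t) = 0·L_0 + (-1)·L_1 + (-4)·L_2
Only the coefficient of t is needed; take it from each L_i and combine:
0·(1/2) + (-1)·(-2) + (-4)·(3/2) = -4

-4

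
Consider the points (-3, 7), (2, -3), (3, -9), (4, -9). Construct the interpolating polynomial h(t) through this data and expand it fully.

Build the Lagrange basis polynomials:
L_0(t) = (t - 2)(t - 3)(t - 4) / [-210] = -(1/210)t^3 + (3/70)t^2 - (13/105)t + 4/35
L_1(t) = (t + 3)(t - 3)(t - 4) / [10] = (1/10)t^3 - (2/5)t^2 - (9/10)t + 18/5
L_2(t) = (t + 3)(t - 2)(t - 4) / [-6] = -(1/6)t^3 + (1/2)t^2 + (5/3)t - 4
L_3(t) = (t + 3)(t - 2)(t - 3) / [14] = (1/14)t^3 - (1/7)t^2 - (9/14)t + 9/7
h(t) = 7·L_0 + (-3)·L_1 + (-9)·L_2 + (-9)·L_3
  7·L_0(t) = -(1/30)t^3 + (3/10)t^2 - (13/15)t + 4/5
  (-3)·L_1(t) = -(3/10)t^3 + (6/5)t^2 + (27/10)t - 54/5
  (-9)·L_2(t) = (3/2)t^3 - (9/2)t^2 - 15t + 36
  (-9)·L_3(t) = -(9/14)t^3 + (9/7)t^2 + (81/14)t - 81/7
Adding term by term: (11/21)t^3 - (12/7)t^2 - (155/21)t + 101/7

h(t) = (11/21)t^3 - (12/7)t^2 - (155/21)t + 101/7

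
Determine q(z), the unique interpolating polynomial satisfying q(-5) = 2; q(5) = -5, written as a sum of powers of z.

L_0(z) = (z - 5) / [-10] = -(1/10)z + 1/2
L_1(z) = (z + 5) / [10] = (1/10)z + 1/2
q(z) = 2·L_0 + (-5)·L_1
  2·L_0(z) = -(1/5)z + 1
  (-5)·L_1(z) = -(1/2)z - 5/2
Adding term by term: -(7/10)z - 3/2

q(z) = -(7/10)z - 3/2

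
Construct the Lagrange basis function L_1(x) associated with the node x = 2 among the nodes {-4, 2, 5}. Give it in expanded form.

L_1(x) = -(1/18)x^2 + (1/18)x + 10/9

L_1(x) = (x + 4)(x - 5) / [(6)·(-3)]
       = (x^2 - x - 20) / (-18)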